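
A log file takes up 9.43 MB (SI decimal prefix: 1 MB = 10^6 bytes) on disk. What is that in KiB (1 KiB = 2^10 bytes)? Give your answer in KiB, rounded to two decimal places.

9,208.98 KiB

9.43 MB = 9.43 × 10^6 bytes = 9,430,000 bytes
1 KiB = 2^10 bytes = 1,024 bytes
9,430,000 / 1,024 = 9,208.98 KiB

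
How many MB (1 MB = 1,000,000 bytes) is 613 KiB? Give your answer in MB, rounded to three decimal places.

613 KiB = 613 × 2^10 bytes = 627,712 bytes
1 MB = 10^6 bytes = 1,000,000 bytes
627,712 / 1,000,000 = 0.628 MB

0.628 MB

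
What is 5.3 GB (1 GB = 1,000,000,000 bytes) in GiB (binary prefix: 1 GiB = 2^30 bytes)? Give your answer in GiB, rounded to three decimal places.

4.936 GiB

5.3 GB × 1,000,000,000 bytes/GB = 5,300,000,000 bytes
1 GiB = 2^30 bytes = 1,073,741,824 bytes
5,300,000,000 / 1,073,741,824 = 4.936 GiB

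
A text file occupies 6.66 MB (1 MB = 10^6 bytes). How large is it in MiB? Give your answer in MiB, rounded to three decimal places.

6.66 MB × 1,000,000 bytes/MB = 6,660,000 bytes
1 MiB = 2^20 bytes = 1,048,576 bytes
6,660,000 / 1,048,576 = 6.351 MiB

6.351 MiB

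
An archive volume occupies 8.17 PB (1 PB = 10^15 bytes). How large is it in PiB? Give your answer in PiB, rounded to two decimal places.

8.17 PB × 1,000,000,000,000,000 bytes/PB = 8,170,000,000,000,000 bytes
1 PiB = 1,125,899,906,842,624 bytes
8,170,000,000,000,000 / 1,125,899,906,842,624 = 7.26 PiB

7.26 PiB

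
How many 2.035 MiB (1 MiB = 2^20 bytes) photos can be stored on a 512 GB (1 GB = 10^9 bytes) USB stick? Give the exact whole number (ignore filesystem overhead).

Capacity: 512 GB = 512,000,000,000 bytes
Per item: 2.035 MiB = 2,133,852.16 bytes
⌊512,000,000,000 / 2,133,852.16⌋ = 239,941

239,941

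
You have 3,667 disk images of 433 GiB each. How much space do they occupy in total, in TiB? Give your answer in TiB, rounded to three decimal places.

Total = 3,667 × 433 GiB = 1,587,811 GiB
= 1,587,811 × 1,073,741,824 bytes = 1,704,899,079,307,264 bytes
1 TiB = 1,099,511,627,776 bytes
1,704,899,079,307,264 / 1,099,511,627,776 = 1,550.597 TiB

1,550.597 TiB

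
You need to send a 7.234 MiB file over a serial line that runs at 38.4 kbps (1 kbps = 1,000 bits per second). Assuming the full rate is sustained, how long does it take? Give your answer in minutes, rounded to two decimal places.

26.34 minutes

7.234 MiB = 7,585,398.784 bytes = 60,683,190.272 bits
38.4 kbps = 38,400 bits/s
time = 60,683,190.272 / 38,400 = 1,580.291 s
1,580.291 s / 60 = 26.34 minutes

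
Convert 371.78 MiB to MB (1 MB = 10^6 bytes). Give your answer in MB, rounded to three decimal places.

389.840 MB

371.78 MiB × 1,048,576 bytes/MiB = 389,839,585.28 bytes
1 MB = 1,000,000 bytes
389,839,585.28 / 1,000,000 = 389.840 MB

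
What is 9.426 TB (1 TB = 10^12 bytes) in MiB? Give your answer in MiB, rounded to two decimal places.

9.426 TB = 9.426 × 10^12 bytes = 9,426,000,000,000 bytes
1 MiB = 1,048,576 bytes
9,426,000,000,000 / 1,048,576 = 8,989,334.11 MiB

8,989,334.11 MiB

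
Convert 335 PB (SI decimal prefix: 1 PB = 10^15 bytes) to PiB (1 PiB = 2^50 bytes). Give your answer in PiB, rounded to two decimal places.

335 PB = 335 × 10^15 bytes = 335,000,000,000,000,000 bytes
1 PiB = 2^50 bytes = 1,125,899,906,842,624 bytes
335,000,000,000,000,000 / 1,125,899,906,842,624 = 297.54 PiB

297.54 PiB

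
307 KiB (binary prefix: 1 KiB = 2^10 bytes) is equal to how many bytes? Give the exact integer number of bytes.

307 × 1,024 = 314,368 bytes

314,368 bytes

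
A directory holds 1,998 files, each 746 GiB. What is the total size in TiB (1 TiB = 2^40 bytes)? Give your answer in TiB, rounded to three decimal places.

Total = 1,998 × 746 GiB = 1,490,508 GiB
= 1,490,508 × 1,073,741,824 bytes = 1,600,420,778,606,592 bytes
1 TiB = 1,099,511,627,776 bytes
1,600,420,778,606,592 / 1,099,511,627,776 = 1,455.574 TiB

1,455.574 TiB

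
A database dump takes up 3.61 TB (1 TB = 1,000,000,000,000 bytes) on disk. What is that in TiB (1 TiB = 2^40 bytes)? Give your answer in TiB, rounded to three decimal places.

3.283 TiB

3.61 TB = 3.61 × 10^12 bytes = 3,610,000,000,000 bytes
1 TiB = 1,099,511,627,776 bytes
3,610,000,000,000 / 1,099,511,627,776 = 3.283 TiB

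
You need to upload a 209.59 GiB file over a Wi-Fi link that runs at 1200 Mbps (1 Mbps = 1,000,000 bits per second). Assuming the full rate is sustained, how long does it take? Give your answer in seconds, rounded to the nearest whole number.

209.59 GiB = 225,045,548,892.16 bytes = 1,800,364,391,137.28 bits
1200 Mbps = 1,200,000,000 bits/s
time = 1,800,364,391,137.28 / 1,200,000,000 = 1,500 s

1,500 seconds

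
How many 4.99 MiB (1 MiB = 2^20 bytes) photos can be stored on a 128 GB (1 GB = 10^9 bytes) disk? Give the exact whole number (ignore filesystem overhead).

24,462

Capacity: 128 GB = 128,000,000,000 bytes
Per item: 4.99 MiB = 5,232,394.24 bytes
⌊128,000,000,000 / 5,232,394.24⌋ = 24,462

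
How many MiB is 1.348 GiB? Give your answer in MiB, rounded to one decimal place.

1.348 GiB × 1,073,741,824 bytes/GiB = 1,447,403,978.752 bytes
1 MiB = 2^20 bytes = 1,048,576 bytes
1,447,403,978.752 / 1,048,576 = 1,380.4 MiB

1,380.4 MiB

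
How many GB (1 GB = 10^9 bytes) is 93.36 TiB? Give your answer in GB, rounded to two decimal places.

102,650.41 GB

93.36 TiB = 93.36 × 2^40 bytes = 102,650,405,569,167.36 bytes
1 GB = 10^9 bytes = 1,000,000,000 bytes
102,650,405,569,167.36 / 1,000,000,000 = 102,650.41 GB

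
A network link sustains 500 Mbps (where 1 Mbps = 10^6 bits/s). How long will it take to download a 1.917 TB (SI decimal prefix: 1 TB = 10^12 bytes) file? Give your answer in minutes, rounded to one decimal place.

1.917 TB = 1,917,000,000,000 bytes = 15,336,000,000,000 bits
500 Mbps = 500,000,000 bits/s
time = 15,336,000,000,000 / 500,000,000 = 30,672.00 s
30,672.00 s / 60 = 511.2 minutes

511.2 minutes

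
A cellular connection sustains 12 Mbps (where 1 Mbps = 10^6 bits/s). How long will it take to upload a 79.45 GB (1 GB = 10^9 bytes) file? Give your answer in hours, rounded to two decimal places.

79.45 GB = 79,450,000,000 bytes = 635,600,000,000 bits
12 Mbps = 12,000,000 bits/s
time = 635,600,000,000 / 12,000,000 = 52,966.6667 s
52,966.6667 s / 3600 = 14.71 hours

14.71 hours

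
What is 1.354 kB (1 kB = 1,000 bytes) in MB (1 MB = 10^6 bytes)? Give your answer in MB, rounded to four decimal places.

0.0014 MB

1.354 kB × 1,000 bytes/kB = 1,354 bytes
1 MB = 1,000,000 bytes
1,354 / 1,000,000 = 0.0014 MB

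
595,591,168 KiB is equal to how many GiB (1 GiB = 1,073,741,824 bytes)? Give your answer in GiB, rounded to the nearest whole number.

595,591,168 KiB = 595,591,168 × 2^10 bytes = 609,885,356,032 bytes
1 GiB = 2^30 bytes = 1,073,741,824 bytes
609,885,356,032 / 1,073,741,824 = 568 GiB

568 GiB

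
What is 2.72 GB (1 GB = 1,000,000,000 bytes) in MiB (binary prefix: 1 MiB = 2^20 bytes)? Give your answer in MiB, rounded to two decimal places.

2,593.99 MiB

2.72 GB × 1,000,000,000 bytes/GB = 2,720,000,000 bytes
1 MiB = 2^20 bytes = 1,048,576 bytes
2,720,000,000 / 1,048,576 = 2,593.99 MiB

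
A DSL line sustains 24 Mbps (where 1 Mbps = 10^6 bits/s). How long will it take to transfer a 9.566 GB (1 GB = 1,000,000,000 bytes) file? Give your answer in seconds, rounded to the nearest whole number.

9.566 GB = 9,566,000,000 bytes = 76,528,000,000 bits
24 Mbps = 24,000,000 bits/s
time = 76,528,000,000 / 24,000,000 = 3,189 s

3,189 seconds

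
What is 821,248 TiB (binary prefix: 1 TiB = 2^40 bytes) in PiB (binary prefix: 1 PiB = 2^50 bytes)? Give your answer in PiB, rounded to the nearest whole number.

802 PiB

821,248 TiB × 1,099,511,627,776 bytes/TiB = 902,971,725,287,784,448 bytes
1 PiB = 1,125,899,906,842,624 bytes
902,971,725,287,784,448 / 1,125,899,906,842,624 = 802 PiB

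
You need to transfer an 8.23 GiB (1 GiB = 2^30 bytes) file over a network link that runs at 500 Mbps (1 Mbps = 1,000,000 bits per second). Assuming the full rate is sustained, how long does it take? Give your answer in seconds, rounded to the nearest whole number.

141 seconds

8.23 GiB = 8,836,895,211.52 bytes = 70,695,161,692.16 bits
500 Mbps = 500,000,000 bits/s
time = 70,695,161,692.16 / 500,000,000 = 141 s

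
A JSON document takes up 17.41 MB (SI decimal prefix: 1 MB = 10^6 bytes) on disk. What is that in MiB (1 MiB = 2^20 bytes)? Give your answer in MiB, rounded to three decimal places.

17.41 MB = 17.41 × 10^6 bytes = 17,410,000 bytes
1 MiB = 1,048,576 bytes
17,410,000 / 1,048,576 = 16.603 MiB

16.603 MiB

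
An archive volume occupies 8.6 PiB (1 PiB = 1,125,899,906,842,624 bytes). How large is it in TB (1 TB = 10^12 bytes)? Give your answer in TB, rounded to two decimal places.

8.6 PiB = 8.6 × 2^50 bytes = 9,682,739,198,846,566.4 bytes
1 TB = 10^12 bytes = 1,000,000,000,000 bytes
9,682,739,198,846,566.4 / 1,000,000,000,000 = 9,682.74 TB

9,682.74 TB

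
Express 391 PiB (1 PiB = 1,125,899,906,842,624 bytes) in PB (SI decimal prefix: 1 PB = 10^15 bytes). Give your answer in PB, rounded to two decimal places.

391 PiB × 1,125,899,906,842,624 bytes/PiB = 440,226,863,575,465,984 bytes
1 PB = 1,000,000,000,000,000 bytes
440,226,863,575,465,984 / 1,000,000,000,000,000 = 440.23 PB

440.23 PB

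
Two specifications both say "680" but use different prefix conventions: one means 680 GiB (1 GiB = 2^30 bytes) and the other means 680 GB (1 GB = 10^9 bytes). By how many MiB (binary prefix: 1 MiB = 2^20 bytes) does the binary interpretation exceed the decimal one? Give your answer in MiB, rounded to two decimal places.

680 GiB = 680 × 1,073,741,824 = 730,144,440,320 bytes
680 GB = 680 × 1,000,000,000 = 680,000,000,000 bytes
difference = 50,144,440,320 bytes
50,144,440,320 / 1,048,576 = 47,821.46 MiB

47,821.46 MiB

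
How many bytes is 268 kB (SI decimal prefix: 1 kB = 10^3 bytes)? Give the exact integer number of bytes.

268 × 1,000 = 268,000 bytes

268,000 bytes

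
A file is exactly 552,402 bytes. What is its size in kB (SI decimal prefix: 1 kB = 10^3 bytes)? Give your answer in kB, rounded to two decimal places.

552.40 kB

552,402 bytes given.
1 kB = 1,000 bytes
552,402 / 1,000 = 552.40 kB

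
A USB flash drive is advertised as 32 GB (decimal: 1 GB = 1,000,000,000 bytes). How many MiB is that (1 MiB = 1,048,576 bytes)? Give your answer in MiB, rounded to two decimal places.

30,517.58 MiB

32 GB = 32 × 10^9 bytes = 32,000,000,000 bytes
1 MiB = 1,048,576 bytes
32,000,000,000 / 1,048,576 = 30,517.58 MiB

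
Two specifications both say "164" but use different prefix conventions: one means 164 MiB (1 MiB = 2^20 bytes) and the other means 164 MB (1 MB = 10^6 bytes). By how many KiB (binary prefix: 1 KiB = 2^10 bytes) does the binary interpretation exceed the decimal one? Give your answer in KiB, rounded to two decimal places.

7,779.75 KiB

164 MiB = 164 × 1,048,576 = 171,966,464 bytes
164 MB = 164 × 1,000,000 = 164,000,000 bytes
difference = 7,966,464 bytes
7,966,464 / 1,024 = 7,779.75 KiB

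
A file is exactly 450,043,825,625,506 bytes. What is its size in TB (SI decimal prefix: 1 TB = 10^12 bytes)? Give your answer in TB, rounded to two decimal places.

450.04 TB

450,043,825,625,506 bytes given.
1 TB = 1,000,000,000,000 bytes
450,043,825,625,506 / 1,000,000,000,000 = 450.04 TB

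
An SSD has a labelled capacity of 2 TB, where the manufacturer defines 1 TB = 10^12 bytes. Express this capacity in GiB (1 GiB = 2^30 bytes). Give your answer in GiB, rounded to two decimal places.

1,862.65 GiB

2 TB × 1,000,000,000,000 bytes/TB = 2,000,000,000,000 bytes
1 GiB = 2^30 bytes = 1,073,741,824 bytes
2,000,000,000,000 / 1,073,741,824 = 1,862.65 GiB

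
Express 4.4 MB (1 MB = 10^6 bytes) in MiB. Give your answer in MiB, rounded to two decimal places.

4.4 MB × 1,000,000 bytes/MB = 4,400,000 bytes
1 MiB = 2^20 bytes = 1,048,576 bytes
4,400,000 / 1,048,576 = 4.20 MiB

4.20 MiB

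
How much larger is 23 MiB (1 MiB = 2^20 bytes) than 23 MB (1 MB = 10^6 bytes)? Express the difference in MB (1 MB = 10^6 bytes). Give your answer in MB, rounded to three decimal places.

23 MiB = 23 × 1,048,576 = 24,117,248 bytes
23 MB = 23 × 1,000,000 = 23,000,000 bytes
difference = 1,117,248 bytes
1,117,248 / 1,000,000 = 1.117 MB

1.117 MB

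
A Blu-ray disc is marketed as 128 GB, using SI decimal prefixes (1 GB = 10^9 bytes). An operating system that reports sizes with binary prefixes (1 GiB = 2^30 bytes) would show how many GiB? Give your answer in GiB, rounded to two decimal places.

128 GB = 128 × 10^9 bytes = 128,000,000,000 bytes
1 GiB = 1,073,741,824 bytes
128,000,000,000 / 1,073,741,824 = 119.21 GiB

119.21 GiB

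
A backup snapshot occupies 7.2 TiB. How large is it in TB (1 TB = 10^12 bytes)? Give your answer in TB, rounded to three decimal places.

7.2 TiB = 7.2 × 2^40 bytes = 7,916,483,719,987.2 bytes
1 TB = 1,000,000,000,000 bytes
7,916,483,719,987.2 / 1,000,000,000,000 = 7.916 TB

7.916 TB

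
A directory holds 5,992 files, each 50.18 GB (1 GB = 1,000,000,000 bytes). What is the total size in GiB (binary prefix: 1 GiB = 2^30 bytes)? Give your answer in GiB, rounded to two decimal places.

Total = 5,992 × 50.18 GB = 300678.56 GB
= 300678.56 × 1,000,000,000 bytes = 300,678,560,000,000 bytes
1 GiB = 1,073,741,824 bytes
300,678,560,000,000 / 1,073,741,824 = 280,028.73 GiB

280,028.73 GiB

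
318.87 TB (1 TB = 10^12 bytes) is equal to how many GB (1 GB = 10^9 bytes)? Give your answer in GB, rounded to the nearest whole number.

318,870 GB

318.87 TB × 1,000,000,000,000 bytes/TB = 318,870,000,000,000 bytes
1 GB = 1,000,000,000 bytes
318,870,000,000,000 / 1,000,000,000 = 318,870 GB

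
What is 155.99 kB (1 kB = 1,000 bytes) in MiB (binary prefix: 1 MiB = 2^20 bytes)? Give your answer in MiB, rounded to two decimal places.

0.15 MiB

155.99 kB = 155.99 × 10^3 bytes = 155,990 bytes
1 MiB = 2^20 bytes = 1,048,576 bytes
155,990 / 1,048,576 = 0.15 MiB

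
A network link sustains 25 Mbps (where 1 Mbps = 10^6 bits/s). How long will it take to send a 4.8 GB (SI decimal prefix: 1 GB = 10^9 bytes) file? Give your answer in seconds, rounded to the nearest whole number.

1,536 seconds

4.8 GB = 4,800,000,000 bytes = 38,400,000,000 bits
25 Mbps = 25,000,000 bits/s
time = 38,400,000,000 / 25,000,000 = 1,536 s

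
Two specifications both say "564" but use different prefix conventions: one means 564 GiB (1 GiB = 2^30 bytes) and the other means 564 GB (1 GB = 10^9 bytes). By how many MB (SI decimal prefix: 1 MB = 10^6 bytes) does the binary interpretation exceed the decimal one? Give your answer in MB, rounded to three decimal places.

41,590.389 MB

564 GiB = 564 × 1,073,741,824 = 605,590,388,736 bytes
564 GB = 564 × 1,000,000,000 = 564,000,000,000 bytes
difference = 41,590,388,736 bytes
41,590,388,736 / 1,000,000 = 41,590.389 MB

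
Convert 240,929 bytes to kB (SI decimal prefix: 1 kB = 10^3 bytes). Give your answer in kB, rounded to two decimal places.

240.93 kB

240,929 bytes given.
1 kB = 10^3 bytes = 1,000 bytes
240,929 / 1,000 = 240.93 kB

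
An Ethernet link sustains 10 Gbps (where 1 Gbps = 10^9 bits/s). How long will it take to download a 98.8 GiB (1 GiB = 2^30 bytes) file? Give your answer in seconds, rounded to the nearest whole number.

98.8 GiB = 106,085,692,211.2 bytes = 848,685,537,689.6 bits
10 Gbps = 10,000,000,000 bits/s
time = 848,685,537,689.6 / 10,000,000,000 = 85 s

85 seconds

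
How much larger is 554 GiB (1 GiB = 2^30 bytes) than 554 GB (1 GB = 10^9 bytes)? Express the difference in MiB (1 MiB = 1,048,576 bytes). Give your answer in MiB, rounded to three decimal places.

554 GiB = 554 × 1,073,741,824 = 594,852,970,496 bytes
554 GB = 554 × 1,000,000,000 = 554,000,000,000 bytes
difference = 40,852,970,496 bytes
40,852,970,496 / 1,048,576 = 38,960.429 MiB

38,960.429 MiB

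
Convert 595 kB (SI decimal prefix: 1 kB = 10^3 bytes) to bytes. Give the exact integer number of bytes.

595,000 bytes

595 × 1,000 = 595,000 bytes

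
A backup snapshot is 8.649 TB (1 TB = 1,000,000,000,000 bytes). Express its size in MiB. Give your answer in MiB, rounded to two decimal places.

8.649 TB = 8.649 × 10^12 bytes = 8,649,000,000,000 bytes
1 MiB = 2^20 bytes = 1,048,576 bytes
8,649,000,000,000 / 1,048,576 = 8,248,329.16 MiB

8,248,329.16 MiB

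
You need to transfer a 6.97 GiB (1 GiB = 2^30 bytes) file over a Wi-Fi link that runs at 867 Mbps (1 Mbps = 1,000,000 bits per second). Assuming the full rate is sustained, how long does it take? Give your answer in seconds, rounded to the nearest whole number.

69 seconds

6.97 GiB = 7,483,980,513.28 bytes = 59,871,844,106.24 bits
867 Mbps = 867,000,000 bits/s
time = 59,871,844,106.24 / 867,000,000 = 69 s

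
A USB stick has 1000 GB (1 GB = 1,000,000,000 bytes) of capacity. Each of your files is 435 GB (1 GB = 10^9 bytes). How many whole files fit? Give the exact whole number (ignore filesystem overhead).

2

Capacity: 1000 GB = 1,000,000,000,000 bytes
Per item: 435 GB = 435,000,000,000 bytes
⌊1,000,000,000,000 / 435,000,000,000⌋ = 2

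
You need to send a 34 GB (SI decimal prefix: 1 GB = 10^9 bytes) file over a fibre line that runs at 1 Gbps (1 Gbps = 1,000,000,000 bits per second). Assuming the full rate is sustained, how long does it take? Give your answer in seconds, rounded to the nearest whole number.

34 GB = 34,000,000,000 bytes = 272,000,000,000 bits
1 Gbps = 1,000,000,000 bits/s
time = 272,000,000,000 / 1,000,000,000 = 272 s

272 seconds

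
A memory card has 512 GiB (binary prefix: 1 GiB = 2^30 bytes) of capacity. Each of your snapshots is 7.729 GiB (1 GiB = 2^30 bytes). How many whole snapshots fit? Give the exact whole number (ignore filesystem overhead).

66

Capacity: 512 GiB = 549,755,813,888 bytes
Per item: 7.729 GiB = 8,298,950,557.696 bytes
⌊549,755,813,888 / 8,298,950,557.696⌋ = 66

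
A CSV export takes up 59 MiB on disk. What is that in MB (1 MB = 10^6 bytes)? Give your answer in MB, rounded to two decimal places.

59 MiB = 59 × 2^20 bytes = 61,865,984 bytes
1 MB = 1,000,000 bytes
61,865,984 / 1,000,000 = 61.87 MB

61.87 MB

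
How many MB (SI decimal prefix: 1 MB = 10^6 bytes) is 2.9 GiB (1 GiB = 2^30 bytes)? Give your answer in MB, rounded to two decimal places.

2.9 GiB = 2.9 × 2^30 bytes = 3,113,851,289.6 bytes
1 MB = 10^6 bytes = 1,000,000 bytes
3,113,851,289.6 / 1,000,000 = 3,113.85 MB

3,113.85 MB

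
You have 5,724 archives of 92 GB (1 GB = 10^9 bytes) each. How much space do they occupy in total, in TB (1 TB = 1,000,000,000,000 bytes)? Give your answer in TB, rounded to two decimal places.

526.61 TB

Total = 5,724 × 92 GB = 526,608 GB
= 526,608 × 1,000,000,000 bytes = 526,608,000,000,000 bytes
1 TB = 1,000,000,000,000 bytes
526,608,000,000,000 / 1,000,000,000,000 = 526.61 TB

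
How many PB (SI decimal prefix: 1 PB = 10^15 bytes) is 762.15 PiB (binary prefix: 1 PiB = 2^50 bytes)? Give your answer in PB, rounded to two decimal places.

858.10 PB

762.15 PiB = 762.15 × 2^50 bytes = 858,104,614,000,105,881.6 bytes
1 PB = 10^15 bytes = 1,000,000,000,000,000 bytes
858,104,614,000,105,881.6 / 1,000,000,000,000,000 = 858.10 PB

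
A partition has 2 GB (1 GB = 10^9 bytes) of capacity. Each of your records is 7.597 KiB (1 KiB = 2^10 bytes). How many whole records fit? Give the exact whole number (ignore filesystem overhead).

Capacity: 2 GB = 2,000,000,000 bytes
Per item: 7.597 KiB = 7,779.328 bytes
⌊2,000,000,000 / 7,779.328⌋ = 257,091

257,091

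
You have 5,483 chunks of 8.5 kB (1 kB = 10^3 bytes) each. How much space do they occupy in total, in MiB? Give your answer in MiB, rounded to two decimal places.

44.45 MiB

Total = 5,483 × 8.5 kB = 46605.5 kB
= 46605.5 × 1,000 bytes = 46,605,500 bytes
1 MiB = 1,048,576 bytes
46,605,500 / 1,048,576 = 44.45 MiB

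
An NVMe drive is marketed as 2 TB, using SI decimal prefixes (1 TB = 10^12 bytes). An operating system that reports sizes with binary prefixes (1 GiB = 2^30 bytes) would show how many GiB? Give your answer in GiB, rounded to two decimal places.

1,862.65 GiB

2 TB × 1,000,000,000,000 bytes/TB = 2,000,000,000,000 bytes
1 GiB = 2^30 bytes = 1,073,741,824 bytes
2,000,000,000,000 / 1,073,741,824 = 1,862.65 GiB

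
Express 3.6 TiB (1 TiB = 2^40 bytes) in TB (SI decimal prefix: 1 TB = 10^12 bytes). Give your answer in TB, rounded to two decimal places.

3.96 TB

3.6 TiB = 3.6 × 2^40 bytes = 3,958,241,859,993.6 bytes
1 TB = 10^12 bytes = 1,000,000,000,000 bytes
3,958,241,859,993.6 / 1,000,000,000,000 = 3.96 TB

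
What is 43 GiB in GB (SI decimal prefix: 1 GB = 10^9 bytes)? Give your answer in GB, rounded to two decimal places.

43 GiB × 1,073,741,824 bytes/GiB = 46,170,898,432 bytes
1 GB = 1,000,000,000 bytes
46,170,898,432 / 1,000,000,000 = 46.17 GB

46.17 GB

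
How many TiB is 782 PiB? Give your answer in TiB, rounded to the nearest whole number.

782 PiB = 782 × 2^50 bytes = 880,453,727,150,931,968 bytes
1 TiB = 1,099,511,627,776 bytes
880,453,727,150,931,968 / 1,099,511,627,776 = 800,768 TiB

800,768 TiB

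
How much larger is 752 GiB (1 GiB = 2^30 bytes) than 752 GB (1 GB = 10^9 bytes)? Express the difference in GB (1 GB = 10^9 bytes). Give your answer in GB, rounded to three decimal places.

752 GiB = 752 × 1,073,741,824 = 807,453,851,648 bytes
752 GB = 752 × 1,000,000,000 = 752,000,000,000 bytes
difference = 55,453,851,648 bytes
55,453,851,648 / 1,000,000,000 = 55.454 GB

55.454 GB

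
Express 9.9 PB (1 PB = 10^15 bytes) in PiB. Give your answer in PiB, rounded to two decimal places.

9.9 PB × 1,000,000,000,000,000 bytes/PB = 9,900,000,000,000,000 bytes
1 PiB = 1,125,899,906,842,624 bytes
9,900,000,000,000,000 / 1,125,899,906,842,624 = 8.79 PiB

8.79 PiB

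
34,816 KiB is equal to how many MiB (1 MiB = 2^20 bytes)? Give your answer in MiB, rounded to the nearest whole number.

34 MiB

34,816 KiB = 34,816 × 2^10 bytes = 35,651,584 bytes
1 MiB = 2^20 bytes = 1,048,576 bytes
35,651,584 / 1,048,576 = 34 MiB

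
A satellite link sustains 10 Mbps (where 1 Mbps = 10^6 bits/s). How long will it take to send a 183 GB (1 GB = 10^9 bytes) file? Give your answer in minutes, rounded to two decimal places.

2,440.00 minutes

183 GB = 183,000,000,000 bytes = 1,464,000,000,000 bits
10 Mbps = 10,000,000 bits/s
time = 1,464,000,000,000 / 10,000,000 = 146,400.000 s
146,400.000 s / 60 = 2,440.00 minutes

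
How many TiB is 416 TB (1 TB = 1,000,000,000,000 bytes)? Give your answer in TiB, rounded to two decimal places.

416 TB = 416 × 10^12 bytes = 416,000,000,000,000 bytes
1 TiB = 1,099,511,627,776 bytes
416,000,000,000,000 / 1,099,511,627,776 = 378.35 TiB

378.35 TiB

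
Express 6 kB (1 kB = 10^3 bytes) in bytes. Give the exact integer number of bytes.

6 × 1,000 = 6,000 bytes

6,000 bytes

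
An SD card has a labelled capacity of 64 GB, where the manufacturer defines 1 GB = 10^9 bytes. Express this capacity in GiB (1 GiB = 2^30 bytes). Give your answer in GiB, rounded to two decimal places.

64 GB = 64 × 10^9 bytes = 64,000,000,000 bytes
1 GiB = 1,073,741,824 bytes
64,000,000,000 / 1,073,741,824 = 59.60 GiB

59.60 GiB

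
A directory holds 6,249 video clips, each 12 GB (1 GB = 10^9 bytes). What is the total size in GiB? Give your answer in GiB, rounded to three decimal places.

Total = 6,249 × 12 GB = 74,988 GB
= 74,988 × 1,000,000,000 bytes = 74,988,000,000,000 bytes
1 GiB = 1,073,741,824 bytes
74,988,000,000,000 / 1,073,741,824 = 69,838.017 GiB

69,838.017 GiB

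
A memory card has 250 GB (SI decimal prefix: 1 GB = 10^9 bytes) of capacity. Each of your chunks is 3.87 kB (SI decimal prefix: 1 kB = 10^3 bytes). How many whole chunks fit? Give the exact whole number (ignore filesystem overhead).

64,599,483

Capacity: 250 GB = 250,000,000,000 bytes
Per item: 3.87 kB = 3,870 bytes
⌊250,000,000,000 / 3,870⌋ = 64,599,483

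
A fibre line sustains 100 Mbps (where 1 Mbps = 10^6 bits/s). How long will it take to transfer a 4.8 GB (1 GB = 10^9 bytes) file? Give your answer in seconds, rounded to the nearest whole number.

4.8 GB = 4,800,000,000 bytes = 38,400,000,000 bits
100 Mbps = 100,000,000 bits/s
time = 38,400,000,000 / 100,000,000 = 384 s

384 seconds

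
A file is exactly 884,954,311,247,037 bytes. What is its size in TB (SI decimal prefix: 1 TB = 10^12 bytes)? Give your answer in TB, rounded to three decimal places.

884.954 TB

884,954,311,247,037 bytes given.
1 TB = 1,000,000,000,000 bytes
884,954,311,247,037 / 1,000,000,000,000 = 884.954 TB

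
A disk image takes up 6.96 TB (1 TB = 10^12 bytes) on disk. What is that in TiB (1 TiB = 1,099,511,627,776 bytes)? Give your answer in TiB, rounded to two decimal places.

6.96 TB × 1,000,000,000,000 bytes/TB = 6,960,000,000,000 bytes
1 TiB = 1,099,511,627,776 bytes
6,960,000,000,000 / 1,099,511,627,776 = 6.33 TiB

6.33 TiB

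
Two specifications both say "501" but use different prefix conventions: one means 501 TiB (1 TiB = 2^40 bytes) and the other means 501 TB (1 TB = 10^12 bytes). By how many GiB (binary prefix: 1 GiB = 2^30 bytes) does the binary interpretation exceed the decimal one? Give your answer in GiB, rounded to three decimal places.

46,431.390 GiB

501 TiB = 501 × 1,099,511,627,776 = 550,855,325,515,776 bytes
501 TB = 501 × 1,000,000,000,000 = 501,000,000,000,000 bytes
difference = 49,855,325,515,776 bytes
49,855,325,515,776 / 1,073,741,824 = 46,431.390 GiB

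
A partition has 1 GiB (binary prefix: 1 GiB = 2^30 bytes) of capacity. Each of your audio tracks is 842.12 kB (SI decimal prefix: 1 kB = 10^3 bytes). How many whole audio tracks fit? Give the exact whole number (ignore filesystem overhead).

1,275

Capacity: 1 GiB = 1,073,741,824 bytes
Per item: 842.12 kB = 842,120 bytes
⌊1,073,741,824 / 842,120⌋ = 1,275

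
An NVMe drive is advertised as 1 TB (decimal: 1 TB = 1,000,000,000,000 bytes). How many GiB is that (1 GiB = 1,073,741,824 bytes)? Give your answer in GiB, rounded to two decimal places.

931.32 GiB

1 TB = 1 × 10^12 bytes = 1,000,000,000,000 bytes
1 GiB = 1,073,741,824 bytes
1,000,000,000,000 / 1,073,741,824 = 931.32 GiB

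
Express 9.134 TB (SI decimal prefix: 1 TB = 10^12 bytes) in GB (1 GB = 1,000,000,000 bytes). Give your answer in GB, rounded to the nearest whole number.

9,134 GB

9.134 TB × 1,000,000,000,000 bytes/TB = 9,134,000,000,000 bytes
1 GB = 1,000,000,000 bytes
9,134,000,000,000 / 1,000,000,000 = 9,134 GB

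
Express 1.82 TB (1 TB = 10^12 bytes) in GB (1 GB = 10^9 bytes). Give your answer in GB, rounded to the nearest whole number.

1,820 GB

1.82 TB = 1.82 × 10^12 bytes = 1,820,000,000,000 bytes
1 GB = 1,000,000,000 bytes
1,820,000,000,000 / 1,000,000,000 = 1,820 GB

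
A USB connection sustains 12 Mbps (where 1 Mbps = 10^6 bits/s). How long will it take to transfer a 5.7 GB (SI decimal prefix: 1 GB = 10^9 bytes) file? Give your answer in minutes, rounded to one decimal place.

5.7 GB = 5,700,000,000 bytes = 45,600,000,000 bits
12 Mbps = 12,000,000 bits/s
time = 45,600,000,000 / 12,000,000 = 3,800.00 s
3,800.00 s / 60 = 63.3 minutes

63.3 minutes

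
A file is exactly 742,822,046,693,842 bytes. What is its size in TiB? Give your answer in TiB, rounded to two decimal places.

742,822,046,693,842 bytes given.
1 TiB = 1,099,511,627,776 bytes
742,822,046,693,842 / 1,099,511,627,776 = 675.59 TiB

675.59 TiB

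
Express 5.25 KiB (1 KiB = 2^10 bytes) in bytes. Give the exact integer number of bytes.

5.25 × 1,024 = 5,376 bytes  (1 KiB = 2^10 bytes)

5,376 bytes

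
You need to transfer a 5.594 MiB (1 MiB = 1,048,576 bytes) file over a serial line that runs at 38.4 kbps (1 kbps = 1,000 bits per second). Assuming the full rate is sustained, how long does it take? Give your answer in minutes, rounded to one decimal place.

5.594 MiB = 5,865,734.144 bytes = 46,925,873.152 bits
38.4 kbps = 38,400 bits/s
time = 46,925,873.152 / 38,400 = 1,222.03 s
1,222.03 s / 60 = 20.4 minutes

20.4 minutes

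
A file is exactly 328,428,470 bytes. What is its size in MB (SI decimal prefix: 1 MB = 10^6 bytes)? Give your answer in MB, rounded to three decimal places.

328,428,470 bytes given.
1 MB = 1,000,000 bytes
328,428,470 / 1,000,000 = 328.428 MB

328.428 MB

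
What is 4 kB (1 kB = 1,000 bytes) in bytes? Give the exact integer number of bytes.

4 × 1,000 = 4,000 bytes  (1 kB = 10^3 bytes)

4,000 bytes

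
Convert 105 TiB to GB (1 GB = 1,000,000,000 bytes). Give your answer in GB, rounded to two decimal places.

105 TiB × 1,099,511,627,776 bytes/TiB = 115,448,720,916,480 bytes
1 GB = 10^9 bytes = 1,000,000,000 bytes
115,448,720,916,480 / 1,000,000,000 = 115,448.72 GB

115,448.72 GB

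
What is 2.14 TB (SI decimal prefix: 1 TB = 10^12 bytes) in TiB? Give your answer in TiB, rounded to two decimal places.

1.95 TiB

2.14 TB = 2.14 × 10^12 bytes = 2,140,000,000,000 bytes
1 TiB = 1,099,511,627,776 bytes
2,140,000,000,000 / 1,099,511,627,776 = 1.95 TiB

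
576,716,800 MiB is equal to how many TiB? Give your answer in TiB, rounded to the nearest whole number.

576,716,800 MiB × 1,048,576 bytes/MiB = 604,731,395,276,800 bytes
1 TiB = 2^40 bytes = 1,099,511,627,776 bytes
604,731,395,276,800 / 1,099,511,627,776 = 550 TiB

550 TiB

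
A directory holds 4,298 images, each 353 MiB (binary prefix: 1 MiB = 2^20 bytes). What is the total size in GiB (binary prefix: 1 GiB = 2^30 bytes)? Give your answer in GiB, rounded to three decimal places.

1,481.635 GiB

Total = 4,298 × 353 MiB = 1,517,194 MiB
= 1,517,194 × 1,048,576 bytes = 1,590,893,215,744 bytes
1 GiB = 1,073,741,824 bytes
1,590,893,215,744 / 1,073,741,824 = 1,481.635 GiB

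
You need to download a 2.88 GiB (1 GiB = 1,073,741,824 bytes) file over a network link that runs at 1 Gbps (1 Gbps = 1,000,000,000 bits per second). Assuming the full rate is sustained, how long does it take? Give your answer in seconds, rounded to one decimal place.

2.88 GiB = 3,092,376,453.12 bytes = 24,739,011,624.96 bits
1 Gbps = 1,000,000,000 bits/s
time = 24,739,011,624.96 / 1,000,000,000 = 24.7 s

24.7 seconds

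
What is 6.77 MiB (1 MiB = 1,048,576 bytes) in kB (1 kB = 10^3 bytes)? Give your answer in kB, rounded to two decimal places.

7,098.86 kB

6.77 MiB = 6.77 × 2^20 bytes = 7,098,859.52 bytes
1 kB = 10^3 bytes = 1,000 bytes
7,098,859.52 / 1,000 = 7,098.86 kB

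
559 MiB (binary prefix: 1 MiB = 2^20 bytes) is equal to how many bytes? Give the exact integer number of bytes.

586,153,984 bytes

559 × 1,048,576 = 586,153,984 bytes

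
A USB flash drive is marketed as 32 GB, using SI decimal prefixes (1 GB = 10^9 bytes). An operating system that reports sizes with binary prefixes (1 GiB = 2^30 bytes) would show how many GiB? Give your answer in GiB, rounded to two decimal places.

29.80 GiB

32 GB × 1,000,000,000 bytes/GB = 32,000,000,000 bytes
1 GiB = 1,073,741,824 bytes
32,000,000,000 / 1,073,741,824 = 29.80 GiB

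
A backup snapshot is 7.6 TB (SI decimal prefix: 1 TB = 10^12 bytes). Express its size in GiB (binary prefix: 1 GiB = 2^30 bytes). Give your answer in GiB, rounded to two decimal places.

7,078.05 GiB

7.6 TB = 7.6 × 10^12 bytes = 7,600,000,000,000 bytes
1 GiB = 1,073,741,824 bytes
7,600,000,000,000 / 1,073,741,824 = 7,078.05 GiB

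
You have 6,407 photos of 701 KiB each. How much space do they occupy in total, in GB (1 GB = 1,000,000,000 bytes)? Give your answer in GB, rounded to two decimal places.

Total = 6,407 × 701 KiB = 4,491,307 KiB
= 4,491,307 × 1,024 bytes = 4,599,098,368 bytes
1 GB = 1,000,000,000 bytes
4,599,098,368 / 1,000,000,000 = 4.60 GB

4.60 GB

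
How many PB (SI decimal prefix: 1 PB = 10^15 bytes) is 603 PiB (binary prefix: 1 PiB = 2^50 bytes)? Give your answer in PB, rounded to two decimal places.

603 PiB = 603 × 2^50 bytes = 678,917,643,826,102,272 bytes
1 PB = 10^15 bytes = 1,000,000,000,000,000 bytes
678,917,643,826,102,272 / 1,000,000,000,000,000 = 678.92 PB

678.92 PB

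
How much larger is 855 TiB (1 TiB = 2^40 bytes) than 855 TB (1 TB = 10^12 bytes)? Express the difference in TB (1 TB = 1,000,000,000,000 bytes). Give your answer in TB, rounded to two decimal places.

855 TiB = 855 × 1,099,511,627,776 = 940,082,441,748,480 bytes
855 TB = 855 × 1,000,000,000,000 = 855,000,000,000,000 bytes
difference = 85,082,441,748,480 bytes
85,082,441,748,480 / 1,000,000,000,000 = 85.08 TB

85.08 TB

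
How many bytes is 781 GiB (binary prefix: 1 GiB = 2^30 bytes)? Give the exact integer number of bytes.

838,592,364,544 bytes

781 × 1,073,741,824 = 838,592,364,544 bytes  (1 GiB = 2^30 bytes)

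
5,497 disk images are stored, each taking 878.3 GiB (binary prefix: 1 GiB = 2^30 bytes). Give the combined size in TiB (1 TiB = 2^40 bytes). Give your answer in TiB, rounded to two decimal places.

4,714.86 TiB

Total = 5,497 × 878.3 GiB = 4828015.1 GiB
= 4828015.1 × 1,073,741,824 bytes = 5,184,041,739,773,542.4 bytes
1 TiB = 1,099,511,627,776 bytes
5,184,041,739,773,542.4 / 1,099,511,627,776 = 4,714.86 TiB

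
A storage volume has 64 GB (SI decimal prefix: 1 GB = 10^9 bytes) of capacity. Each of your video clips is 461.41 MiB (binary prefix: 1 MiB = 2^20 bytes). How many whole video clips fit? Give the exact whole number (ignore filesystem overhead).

Capacity: 64 GB = 64,000,000,000 bytes
Per item: 461.41 MiB = 483,823,452.16 bytes
⌊64,000,000,000 / 483,823,452.16⌋ = 132

132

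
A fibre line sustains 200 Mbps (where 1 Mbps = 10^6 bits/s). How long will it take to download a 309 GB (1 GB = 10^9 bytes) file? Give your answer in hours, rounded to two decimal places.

3.43 hours

309 GB = 309,000,000,000 bytes = 2,472,000,000,000 bits
200 Mbps = 200,000,000 bits/s
time = 2,472,000,000,000 / 200,000,000 = 12,360.0000 s
12,360.0000 s / 3600 = 3.43 hours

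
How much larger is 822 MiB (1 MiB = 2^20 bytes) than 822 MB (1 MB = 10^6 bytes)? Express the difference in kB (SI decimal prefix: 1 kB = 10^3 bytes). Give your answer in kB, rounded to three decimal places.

822 MiB = 822 × 1,048,576 = 861,929,472 bytes
822 MB = 822 × 1,000,000 = 822,000,000 bytes
difference = 39,929,472 bytes
39,929,472 / 1,000 = 39,929.472 kB

39,929.472 kB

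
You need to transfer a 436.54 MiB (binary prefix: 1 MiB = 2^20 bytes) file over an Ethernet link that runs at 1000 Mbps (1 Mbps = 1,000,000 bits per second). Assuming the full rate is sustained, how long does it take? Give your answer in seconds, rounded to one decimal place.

436.54 MiB = 457,745,367.04 bytes = 3,661,962,936.32 bits
1000 Mbps = 1,000,000,000 bits/s
time = 3,661,962,936.32 / 1,000,000,000 = 3.7 s

3.7 seconds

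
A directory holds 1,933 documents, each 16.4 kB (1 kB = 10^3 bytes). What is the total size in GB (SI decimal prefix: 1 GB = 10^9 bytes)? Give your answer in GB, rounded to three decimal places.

0.032 GB

Total = 1,933 × 16.4 kB = 31701.2 kB
= 31701.2 × 1,000 bytes = 31,701,200 bytes
1 GB = 1,000,000,000 bytes
31,701,200 / 1,000,000,000 = 0.032 GB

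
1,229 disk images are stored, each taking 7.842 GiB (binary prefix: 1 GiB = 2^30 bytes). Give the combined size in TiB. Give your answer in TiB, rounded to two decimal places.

Total = 1,229 × 7.842 GiB = 9637.818 GiB
= 9637.818 × 1,073,741,824 bytes = 10,348,528,278,700.032 bytes
1 TiB = 1,099,511,627,776 bytes
10,348,528,278,700.032 / 1,099,511,627,776 = 9.41 TiB

9.41 TiB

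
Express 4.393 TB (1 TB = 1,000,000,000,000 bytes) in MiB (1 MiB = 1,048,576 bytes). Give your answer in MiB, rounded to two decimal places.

4,189,491.27 MiB

4.393 TB × 1,000,000,000,000 bytes/TB = 4,393,000,000,000 bytes
1 MiB = 1,048,576 bytes
4,393,000,000,000 / 1,048,576 = 4,189,491.27 MiB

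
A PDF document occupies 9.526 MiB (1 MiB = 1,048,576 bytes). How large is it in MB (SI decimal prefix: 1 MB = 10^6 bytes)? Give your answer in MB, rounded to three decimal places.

9.989 MB

9.526 MiB × 1,048,576 bytes/MiB = 9,988,734.976 bytes
1 MB = 10^6 bytes = 1,000,000 bytes
9,988,734.976 / 1,000,000 = 9.989 MB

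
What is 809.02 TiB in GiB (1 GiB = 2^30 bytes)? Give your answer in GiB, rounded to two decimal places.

828,436.48 GiB

809.02 TiB × 1,099,511,627,776 bytes/TiB = 889,526,897,103,339.52 bytes
1 GiB = 1,073,741,824 bytes
889,526,897,103,339.52 / 1,073,741,824 = 828,436.48 GiB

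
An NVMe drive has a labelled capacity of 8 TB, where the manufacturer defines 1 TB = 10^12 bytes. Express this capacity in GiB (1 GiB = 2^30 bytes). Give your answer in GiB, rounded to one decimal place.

7,450.6 GiB

8 TB × 1,000,000,000,000 bytes/TB = 8,000,000,000,000 bytes
1 GiB = 1,073,741,824 bytes
8,000,000,000,000 / 1,073,741,824 = 7,450.6 GiB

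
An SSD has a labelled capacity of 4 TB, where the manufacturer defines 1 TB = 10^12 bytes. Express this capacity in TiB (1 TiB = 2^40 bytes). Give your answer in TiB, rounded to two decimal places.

3.64 TiB

4 TB = 4 × 10^12 bytes = 4,000,000,000,000 bytes
1 TiB = 2^40 bytes = 1,099,511,627,776 bytes
4,000,000,000,000 / 1,099,511,627,776 = 3.64 TiB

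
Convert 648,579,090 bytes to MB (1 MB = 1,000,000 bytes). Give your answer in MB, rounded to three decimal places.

648,579,090 bytes given.
1 MB = 10^6 bytes = 1,000,000 bytes
648,579,090 / 1,000,000 = 648.579 MB

648.579 MB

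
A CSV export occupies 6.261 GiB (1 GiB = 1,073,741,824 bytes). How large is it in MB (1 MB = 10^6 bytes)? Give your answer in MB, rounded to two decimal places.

6,722.70 MB

6.261 GiB = 6.261 × 2^30 bytes = 6,722,697,560.064 bytes
1 MB = 10^6 bytes = 1,000,000 bytes
6,722,697,560.064 / 1,000,000 = 6,722.70 MB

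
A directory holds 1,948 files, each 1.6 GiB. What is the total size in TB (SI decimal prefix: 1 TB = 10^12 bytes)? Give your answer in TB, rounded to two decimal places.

3.35 TB

Total = 1,948 × 1.6 GiB = 3116.8 GiB
= 3116.8 × 1,073,741,824 bytes = 3,346,638,517,043.2 bytes
1 TB = 1,000,000,000,000 bytes
3,346,638,517,043.2 / 1,000,000,000,000 = 3.35 TB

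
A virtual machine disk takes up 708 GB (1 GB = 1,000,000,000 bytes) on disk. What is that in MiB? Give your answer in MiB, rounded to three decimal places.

675,201.416 MiB

708 GB = 708 × 10^9 bytes = 708,000,000,000 bytes
1 MiB = 2^20 bytes = 1,048,576 bytes
708,000,000,000 / 1,048,576 = 675,201.416 MiB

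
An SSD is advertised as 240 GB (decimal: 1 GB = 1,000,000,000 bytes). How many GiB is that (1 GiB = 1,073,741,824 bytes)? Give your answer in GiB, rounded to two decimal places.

223.52 GiB

240 GB = 240 × 10^9 bytes = 240,000,000,000 bytes
1 GiB = 2^30 bytes = 1,073,741,824 bytes
240,000,000,000 / 1,073,741,824 = 223.52 GiB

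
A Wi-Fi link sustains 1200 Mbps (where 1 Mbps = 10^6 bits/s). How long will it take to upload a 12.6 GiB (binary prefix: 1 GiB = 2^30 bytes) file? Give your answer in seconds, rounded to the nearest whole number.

90 seconds

12.6 GiB = 13,529,146,982.4 bytes = 108,233,175,859.2 bits
1200 Mbps = 1,200,000,000 bits/s
time = 108,233,175,859.2 / 1,200,000,000 = 90 s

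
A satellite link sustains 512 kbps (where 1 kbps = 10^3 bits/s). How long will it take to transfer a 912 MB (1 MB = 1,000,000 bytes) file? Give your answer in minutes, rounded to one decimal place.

237.5 minutes

912 MB = 912,000,000 bytes = 7,296,000,000 bits
512 kbps = 512,000 bits/s
time = 7,296,000,000 / 512,000 = 14,250.00 s
14,250.00 s / 60 = 237.5 minutes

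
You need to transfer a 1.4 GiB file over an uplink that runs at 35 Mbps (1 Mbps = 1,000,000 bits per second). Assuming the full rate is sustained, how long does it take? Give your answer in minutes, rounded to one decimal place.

1.4 GiB = 1,503,238,553.6 bytes = 12,025,908,428.8 bits
35 Mbps = 35,000,000 bits/s
time = 12,025,908,428.8 / 35,000,000 = 343.60 s
343.60 s / 60 = 5.7 minutes

5.7 minutes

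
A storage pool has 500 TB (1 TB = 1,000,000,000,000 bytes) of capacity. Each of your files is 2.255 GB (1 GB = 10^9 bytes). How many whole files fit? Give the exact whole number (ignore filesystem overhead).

Capacity: 500 TB = 500,000,000,000,000 bytes
Per item: 2.255 GB = 2,255,000,000 bytes
⌊500,000,000,000,000 / 2,255,000,000⌋ = 221,729

221,729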